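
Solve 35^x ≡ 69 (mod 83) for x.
60

Baby-step giant-step with step n = ⌈√83⌉ = 10.
Baby steps 35^j mod 83 (j:value) for j=0..9: 0:1, 1:35, 2:63, 3:47, 4:68, 5:56, 6:51, 7:42, 8:59, 9:73.
Giant-step multiplier: 35^(-10) ≡ 35^(82-10) = 35^72 ≡ 23 (mod 83).
Giant steps γ_i = 69·23^i mod 83: γ_0=69, γ_1=10, γ_2=64, γ_3=61, γ_4=75, γ_5=65, γ_6=1 (in table at j=0).
x = i·n + j = 6·10 + 0 = 60.
Check: 35^60 ≡ 69 (mod 83).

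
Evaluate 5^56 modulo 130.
105

Repeated squaring. Binary of 56 = 111000.
5^1 ≡ 5 (mod 130); 5^2 ≡ 25 (mod 130); 5^4 ≡ 105 (mod 130); 5^8 ≡ 105 (mod 130); 5^16 ≡ 105 (mod 130); 5^32 ≡ 105 (mod 130)
5^56 = 5^8 × 5^16 × 5^32 ≡ 105 (mod 130)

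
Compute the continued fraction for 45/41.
[1; 10, 4]

Euclidean algorithm steps:
45 = 1 × 41 + 4
41 = 10 × 4 + 1
4 = 4 × 1 + 0
Continued fraction: [1; 10, 4]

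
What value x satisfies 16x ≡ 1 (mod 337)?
316

gcd(16, 337) = 1, so the inverse exists.
Extended Euclidean algorithm on (337, 16):
337 = 21 × 16 + 1  ⟹  1 = (1)·337 + (-21)·16
So (-21)·16 ≡ 1 (mod 337), i.e. 16^(-1) ≡ -21 ≡ 316 (mod 337).
Check: 16 × 316 = 5056 ≡ 1 (mod 337)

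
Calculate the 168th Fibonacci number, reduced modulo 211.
0

Matrix identity: Q^n = [[F_(n+1), F_n], [F_n, F_(n-1)]] with Q = [[1,1],[1,0]].
n = 168 = 10101000₂. Square-and-multiply, entries mod 211:
Q^1 = [[1,1],[1,0]]
Q^2 = (Q^1)² = [[2,1],[1,1]]
Q^5 = (Q^2)²·Q = [[8,5],[5,3]]
Q^10 = (Q^5)² = [[89,55],[55,34]]
Q^21 = (Q^10)²·Q = [[198,185],[185,13]]
Q^42 = (Q^21)² = [[1,0],[0,1]]
Q^84 = (Q^42)² = [[1,0],[0,1]]
Q^168 = (Q^84)² = [[1,0],[0,1]]
F_168 mod 211 = Q^168[0][1] = 0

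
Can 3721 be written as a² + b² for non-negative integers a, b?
0² + 61² (a=0, b=61)

Factorization: 3721 = 61^2
By Fermat: n is sum of two squares iff every prime p ≡ 3 (mod 4) appears to even power.
All primes ≡ 3 (mod 4) appear to even power.
Search a = 0, 1, 2, … for 3721 - a² a perfect square: first hit at a = 0: 3721 - 0 = 3721 = 61².
3721 = 0² + 61² = 0 + 3721 ✓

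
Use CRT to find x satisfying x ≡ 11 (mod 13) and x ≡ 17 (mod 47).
440

Using Chinese Remainder Theorem:
M = 13 × 47 = 611
M1 = 47, M2 = 13
y1 = 47^(-1) mod 13 = 5
y2 = 13^(-1) mod 47 = 29
x = (11×47×5 + 17×13×29) mod 611 = 440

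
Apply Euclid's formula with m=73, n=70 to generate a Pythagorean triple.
(429, 10220, 10229)

Euclid's formula: a = m² - n², b = 2mn, c = m² + n²
m = 73, n = 70
a = 73² - 70² = 5329 - 4900 = 429
b = 2 × 73 × 70 = 10220
c = 73² + 70² = 5329 + 4900 = 10229
Verification: 429² + 10220² = 184041 + 104448400 = 104632441 = 10229² ✓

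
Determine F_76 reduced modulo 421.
400

Matrix identity: Q^n = [[F_(n+1), F_n], [F_n, F_(n-1)]] with Q = [[1,1],[1,0]].
n = 76 = 1001100₂. Square-and-multiply, entries mod 421:
Q^1 = [[1,1],[1,0]]
Q^2 = (Q^1)² = [[2,1],[1,1]]
Q^4 = (Q^2)² = [[5,3],[3,2]]
Q^9 = (Q^4)²·Q = [[55,34],[34,21]]
Q^19 = (Q^9)²·Q = [[29,392],[392,58]]
Q^38 = (Q^19)² = [[419,3],[3,416]]
Q^76 = (Q^38)² = [[13,400],[400,34]]
F_76 mod 421 = Q^76[0][1] = 400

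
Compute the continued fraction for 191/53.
[3; 1, 1, 1, 1, 10]

Euclidean algorithm steps:
191 = 3 × 53 + 32
53 = 1 × 32 + 21
32 = 1 × 21 + 11
21 = 1 × 11 + 10
11 = 1 × 10 + 1
10 = 10 × 1 + 0
Continued fraction: [3; 1, 1, 1, 1, 10]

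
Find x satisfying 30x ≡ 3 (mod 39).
x ≡ 4 (mod 13)

gcd(30, 39) = 3, which divides 3, so solutions exist.
Divide through by 3: 10x ≡ 1 (mod 13).
Find 10^(-1) mod 13 by the extended Euclidean algorithm:
13 = 1 × 10 + 3  ⟹  3 = (1)·13 + (-1)·10
10 = 3 × 3 + 1  ⟹  1 = (-3)·13 + (4)·10
So (4)·10 ≡ 1 (mod 13), i.e. 10^(-1) ≡ 4 (mod 13).
x ≡ 4 × 1 = 4 ≡ 4 (mod 13).
Check: 30 × 4 = 120 ≡ 3 (mod 39).
x ≡ 4 (mod 13), giving 3 solutions mod 39.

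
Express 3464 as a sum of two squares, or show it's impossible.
10² + 58² (a=10, b=58)

Factorization: 3464 = 2^3 × 433
By Fermat: n is sum of two squares iff every prime p ≡ 3 (mod 4) appears to even power.
All primes ≡ 3 (mod 4) appear to even power.
Search a = 0, 1, 2, … for 3464 - a² a perfect square: first hit at a = 10: 3464 - 100 = 3364 = 58².
3464 = 10² + 58² = 100 + 3364 ✓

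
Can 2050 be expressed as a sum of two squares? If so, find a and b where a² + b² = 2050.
5² + 45² (a=5, b=45)

Factorization: 2050 = 2 × 5^2 × 41
By Fermat: n is sum of two squares iff every prime p ≡ 3 (mod 4) appears to even power.
All primes ≡ 3 (mod 4) appear to even power.
Search a = 0, 1, 2, … for 2050 - a² a perfect square: first hit at a = 5: 2050 - 25 = 2025 = 45².
2050 = 5² + 45² = 25 + 2025 ✓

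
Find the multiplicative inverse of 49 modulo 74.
71

gcd(49, 74) = 1, so the inverse exists.
Extended Euclidean algorithm on (74, 49):
74 = 1 × 49 + 25  ⟹  25 = (1)·74 + (-1)·49
49 = 1 × 25 + 24  ⟹  24 = (-1)·74 + (2)·49
25 = 1 × 24 + 1  ⟹  1 = (2)·74 + (-3)·49
So (-3)·49 ≡ 1 (mod 74), i.e. 49^(-1) ≡ -3 ≡ 71 (mod 74).
Check: 49 × 71 = 3479 ≡ 1 (mod 74)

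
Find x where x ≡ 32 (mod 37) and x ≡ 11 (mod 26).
661

Using Chinese Remainder Theorem:
M = 37 × 26 = 962
M1 = 26, M2 = 37
y1 = 26^(-1) mod 37 = 10
y2 = 37^(-1) mod 26 = 19
x = (32×26×10 + 11×37×19) mod 962 = 661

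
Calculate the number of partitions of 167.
207890420102

p(n) counts ways to write n as a sum of positive integers (order ignored).
Euler's pentagonal recurrence: p(k) = p(k-1) + p(k-2) - p(k-5) - p(k-7) + p(k-12) + p(k-15) - ... (offsets j(3j∓1)/2, signs ++--, p(0)=1, p(<0)=0).
DP table for k = 0..166: p(0)=1, p(1)=1, p(2)=2, p(3)=3, p(4)=5, p(5)=7, p(6)=11, p(7)=15, p(8)=22, p(9)=30, p(10)=42, p(11)=56, p(12)=77, p(13)=101, p(14)=135, p(15)=176, p(16)=231, p(17)=297, p(18)=385, p(19)=490, p(20)=627, p(21)=792, p(22)=1002, p(23)=1255, p(24)=1575, p(25)=1958, p(26)=2436, p(27)=3010, p(28)=3718, p(29)=4565, p(30)=5604, p(31)=6842, p(32)=8349, p(33)=10143, p(34)=12310, p(35)=14883, p(36)=17977, p(37)=21637, p(38)=26015, p(39)=31185, p(40)=37338, p(41)=44583, p(42)=53174, p(43)=63261, p(44)=75175, p(45)=89134, p(46)=105558, p(47)=124754, p(48)=147273, p(49)=173525, p(50)=204226, p(51)=239943, p(52)=281589, p(53)=329931, p(54)=386155, p(55)=451276, p(56)=526823, p(57)=614154, p(58)=715220, p(59)=831820, p(60)=966467, p(61)=1121505, p(62)=1300156, p(63)=1505499, p(64)=1741630, p(65)=2012558, p(66)=2323520, p(67)=2679689, p(68)=3087735, p(69)=3554345, p(70)=4087968, p(71)=4697205, p(72)=5392783, p(73)=6185689, p(74)=7089500, p(75)=8118264, p(76)=9289091, p(77)=10619863, p(78)=12132164, p(79)=13848650, p(80)=15796476, p(81)=18004327, p(82)=20506255, p(83)=23338469, p(84)=26543660, p(85)=30167357, p(86)=34262962, p(87)=38887673, p(88)=44108109, p(89)=49995925, p(90)=56634173, p(91)=64112359, p(92)=72533807, p(93)=82010177, p(94)=92669720, p(95)=104651419, p(96)=118114304, p(97)=133230930, p(98)=150198136, p(99)=169229875, p(100)=190569292, p(101)=214481126, p(102)=241265379, p(103)=271248950, p(104)=304801365, p(105)=342325709, p(106)=384276336, p(107)=431149389, p(108)=483502844, p(109)=541946240, p(110)=607163746, p(111)=679903203, p(112)=761002156, p(113)=851376628, p(114)=952050665, p(115)=1064144451, p(116)=1188908248, p(117)=1327710076, p(118)=1482074143, p(119)=1653668665, p(120)=1844349560, p(121)=2056148051, p(122)=2291320912, p(123)=2552338241, p(124)=2841940500, p(125)=3163127352, p(126)=3519222692, p(127)=3913864295, p(128)=4351078600, p(129)=4835271870, p(130)=5371315400, p(131)=5964539504, p(132)=6620830889, p(133)=7346629512, p(134)=8149040695, p(135)=9035836076, p(136)=10015581680, p(137)=11097645016, p(138)=12292341831, p(139)=13610949895, p(140)=15065878135, p(141)=16670689208, p(142)=18440293320, p(143)=20390982757, p(144)=22540654445, p(145)=24908858009, p(146)=27517052599, p(147)=30388671978, p(148)=33549419497, p(149)=37027355200, p(150)=40853235313, p(151)=45060624582, p(152)=49686288421, p(153)=54770336324, p(154)=60356673280, p(155)=66493182097, p(156)=73232243759, p(157)=80630964769, p(158)=88751778802, p(159)=97662728555, p(160)=107438159466, p(161)=118159068427, p(162)=129913904637, p(163)=142798995930, p(164)=156919475295, p(165)=172389800255, p(166)=189334822579.
Final step: p(167) = p(166) + p(165) - p(162) - p(160) + p(155) + p(152) - p(145) - p(141) + p(132) + p(127) - p(116) - p(110) + p(97) + p(90) - p(75) - p(67) + p(50) + p(41) - p(22) - p(12)
= 189334822579 + 172389800255 - 129913904637 - 107438159466 + 66493182097 + 49686288421 - 24908858009 - 16670689208 + 6620830889 + 3913864295 - 1188908248 - 607163746 + 133230930 + 56634173 - 8118264 - 2679689 + 204226 + 44583 - 1002 - 77
= 207890420102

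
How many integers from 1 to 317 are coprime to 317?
316

317 = 317
φ(n) = n × ∏(1 - 1/p) for each prime p dividing n
φ(317) = 317 × (1 - 1/317) = 316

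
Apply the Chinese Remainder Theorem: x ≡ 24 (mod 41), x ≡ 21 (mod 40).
1541

Using Chinese Remainder Theorem:
M = 41 × 40 = 1640
M1 = 40, M2 = 41
y1 = 40^(-1) mod 41 = 40
y2 = 41^(-1) mod 40 = 1
x = (24×40×40 + 21×41×1) mod 1640 = 1541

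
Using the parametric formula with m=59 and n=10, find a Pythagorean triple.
(3381, 1180, 3581)

Euclid's formula: a = m² - n², b = 2mn, c = m² + n²
m = 59, n = 10
a = 59² - 10² = 3481 - 100 = 3381
b = 2 × 59 × 10 = 1180
c = 59² + 10² = 3481 + 100 = 3581
Verification: 3381² + 1180² = 11431161 + 1392400 = 12823561 = 3581² ✓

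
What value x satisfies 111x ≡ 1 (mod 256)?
143

gcd(111, 256) = 1, so the inverse exists.
Extended Euclidean algorithm on (256, 111):
256 = 2 × 111 + 34  ⟹  34 = (1)·256 + (-2)·111
111 = 3 × 34 + 9  ⟹  9 = (-3)·256 + (7)·111
34 = 3 × 9 + 7  ⟹  7 = (10)·256 + (-23)·111
9 = 1 × 7 + 2  ⟹  2 = (-13)·256 + (30)·111
7 = 3 × 2 + 1  ⟹  1 = (49)·256 + (-113)·111
So (-113)·111 ≡ 1 (mod 256), i.e. 111^(-1) ≡ -113 ≡ 143 (mod 256).
Check: 111 × 143 = 15873 ≡ 1 (mod 256)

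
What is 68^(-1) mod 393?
341

gcd(68, 393) = 1, so the inverse exists.
Extended Euclidean algorithm on (393, 68):
393 = 5 × 68 + 53  ⟹  53 = (1)·393 + (-5)·68
68 = 1 × 53 + 15  ⟹  15 = (-1)·393 + (6)·68
53 = 3 × 15 + 8  ⟹  8 = (4)·393 + (-23)·68
15 = 1 × 8 + 7  ⟹  7 = (-5)·393 + (29)·68
8 = 1 × 7 + 1  ⟹  1 = (9)·393 + (-52)·68
So (-52)·68 ≡ 1 (mod 393), i.e. 68^(-1) ≡ -52 ≡ 341 (mod 393).
Check: 68 × 341 = 23188 ≡ 1 (mod 393)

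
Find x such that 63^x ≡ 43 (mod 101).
86

Baby-step giant-step with step n = ⌈√101⌉ = 11.
Baby steps 63^j mod 101 (j:value) for j=0..10: 0:1, 1:63, 2:30, 3:72, 4:92, 5:39, 6:33, 7:59, 8:81, 9:53, 10:6.
Giant-step multiplier: 63^(-11) ≡ 63^(100-11) = 63^89 ≡ 66 (mod 101).
Giant steps γ_i = 43·66^i mod 101: γ_0=43, γ_1=10, γ_2=54, γ_3=29, γ_4=96, γ_5=74, γ_6=36, γ_7=53 (in table at j=9).
x = i·n + j = 7·11 + 9 = 86.
Check: 63^86 ≡ 43 (mod 101).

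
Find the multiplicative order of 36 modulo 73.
18

73 is prime, so ord(36) divides φ(73) = 72.
Divisors of 72: 1, 2, 3, 4, 6, 8, 9, 12, 18, 24, 36, 72.
Repeated squaring: 36^1 ≡ 36, 36^2 ≡ 55, 36^4 ≡ 32, 36^8 ≡ 2, 36^16 ≡ 4, 36^32 ≡ 16, 36^64 ≡ 37 (mod 73).
Test 36^d mod 73 for each divisor d in increasing order:
36^1 ≡ 36
36^2 ≡ 55
36^3 = 36^2·36^1 ≡ 9
36^4 ≡ 32
36^6 = 36^4·36^2 ≡ 8
36^8 ≡ 2
36^9 = 36^8·36^1 ≡ 72
36^12 = 36^8·36^4 ≡ 64
36^18 = 36^16·36^2 ≡ 1  ← first divisor giving 1
The order is 18.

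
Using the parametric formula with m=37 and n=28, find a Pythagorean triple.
(585, 2072, 2153)

Euclid's formula: a = m² - n², b = 2mn, c = m² + n²
m = 37, n = 28
a = 37² - 28² = 1369 - 784 = 585
b = 2 × 37 × 28 = 2072
c = 37² + 28² = 1369 + 784 = 2153
Verification: 585² + 2072² = 342225 + 4293184 = 4635409 = 2153² ✓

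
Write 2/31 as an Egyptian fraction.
1/16 + 1/496

Greedy algorithm:
2/31: ceiling(31/2) = 16, use 1/16
1/496: ceiling(496/1) = 496, use 1/496
Result: 2/31 = 1/16 + 1/496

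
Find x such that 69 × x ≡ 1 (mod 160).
109

gcd(69, 160) = 1, so the inverse exists.
Extended Euclidean algorithm on (160, 69):
160 = 2 × 69 + 22  ⟹  22 = (1)·160 + (-2)·69
69 = 3 × 22 + 3  ⟹  3 = (-3)·160 + (7)·69
22 = 7 × 3 + 1  ⟹  1 = (22)·160 + (-51)·69
So (-51)·69 ≡ 1 (mod 160), i.e. 69^(-1) ≡ -51 ≡ 109 (mod 160).
Check: 69 × 109 = 7521 ≡ 1 (mod 160)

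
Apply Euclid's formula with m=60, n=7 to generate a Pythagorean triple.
(3551, 840, 3649)

Euclid's formula: a = m² - n², b = 2mn, c = m² + n²
m = 60, n = 7
a = 60² - 7² = 3600 - 49 = 3551
b = 2 × 60 × 7 = 840
c = 60² + 7² = 3600 + 49 = 3649
Verification: 3551² + 840² = 12609601 + 705600 = 13315201 = 3649² ✓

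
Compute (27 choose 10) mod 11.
0

Using Lucas' theorem:
Write n=27 and k=10 in base 11:
n in base 11: [2, 5]
k in base 11: [0, 10]
C(27,10) mod 11 = ∏ C(n_i, k_i) mod 11
Digit binomials (mod 11): C(2,0) = 1; C(5,10) = 0 (k_i > n_i)
Product: 1 × 0 = 0 ≡ 0 (mod 11)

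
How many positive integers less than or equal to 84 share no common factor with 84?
24

84 = 2^2 × 3 × 7
φ(n) = n × ∏(1 - 1/p) for each prime p dividing n
φ(84) = 84 × (1 - 1/2) × (1 - 1/3) × (1 - 1/7) = 24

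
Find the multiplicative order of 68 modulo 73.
72

73 is prime, so ord(68) divides φ(73) = 72.
Divisors of 72: 1, 2, 3, 4, 6, 8, 9, 12, 18, 24, 36, 72.
Repeated squaring: 68^1 ≡ 68, 68^2 ≡ 25, 68^4 ≡ 41, 68^8 ≡ 2, 68^16 ≡ 4, 68^32 ≡ 16, 68^64 ≡ 37 (mod 73).
Test 68^d mod 73 for each divisor d in increasing order:
68^1 ≡ 68
68^2 ≡ 25
68^3 = 68^2·68^1 ≡ 21
68^4 ≡ 41
68^6 = 68^4·68^2 ≡ 3
68^8 ≡ 2
68^9 = 68^8·68^1 ≡ 63
68^12 = 68^8·68^4 ≡ 9
68^18 = 68^16·68^2 ≡ 27
68^24 = 68^16·68^8 ≡ 8
68^36 = 68^32·68^4 ≡ 72
68^72 = 68^64·68^8 ≡ 1  ← first divisor giving 1
The order is 72.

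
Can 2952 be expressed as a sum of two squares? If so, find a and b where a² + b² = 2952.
6² + 54² (a=6, b=54)

Factorization: 2952 = 2^3 × 3^2 × 41
By Fermat: n is sum of two squares iff every prime p ≡ 3 (mod 4) appears to even power.
All primes ≡ 3 (mod 4) appear to even power.
Search a = 0, 1, 2, … for 2952 - a² a perfect square: first hit at a = 6: 2952 - 36 = 2916 = 54².
2952 = 6² + 54² = 36 + 2916 ✓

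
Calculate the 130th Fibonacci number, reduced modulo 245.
85

Matrix identity: Q^n = [[F_(n+1), F_n], [F_n, F_(n-1)]] with Q = [[1,1],[1,0]].
n = 130 = 10000010₂. Square-and-multiply, entries mod 245:
Q^1 = [[1,1],[1,0]]
Q^2 = (Q^1)² = [[2,1],[1,1]]
Q^4 = (Q^2)² = [[5,3],[3,2]]
Q^8 = (Q^4)² = [[34,21],[21,13]]
Q^16 = (Q^8)² = [[127,7],[7,120]]
Q^32 = (Q^16)² = [[8,14],[14,239]]
Q^65 = (Q^32)²·Q = [[43,15],[15,28]]
Q^130 = (Q^65)² = [[114,85],[85,29]]
F_130 mod 245 = Q^130[0][1] = 85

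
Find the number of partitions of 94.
92669720

p(n) counts ways to write n as a sum of positive integers (order ignored).
Euler's pentagonal recurrence: p(k) = p(k-1) + p(k-2) - p(k-5) - p(k-7) + p(k-12) + p(k-15) - ... (offsets j(3j∓1)/2, signs ++--, p(0)=1, p(<0)=0).
DP table for k = 0..93: p(0)=1, p(1)=1, p(2)=2, p(3)=3, p(4)=5, p(5)=7, p(6)=11, p(7)=15, p(8)=22, p(9)=30, p(10)=42, p(11)=56, p(12)=77, p(13)=101, p(14)=135, p(15)=176, p(16)=231, p(17)=297, p(18)=385, p(19)=490, p(20)=627, p(21)=792, p(22)=1002, p(23)=1255, p(24)=1575, p(25)=1958, p(26)=2436, p(27)=3010, p(28)=3718, p(29)=4565, p(30)=5604, p(31)=6842, p(32)=8349, p(33)=10143, p(34)=12310, p(35)=14883, p(36)=17977, p(37)=21637, p(38)=26015, p(39)=31185, p(40)=37338, p(41)=44583, p(42)=53174, p(43)=63261, p(44)=75175, p(45)=89134, p(46)=105558, p(47)=124754, p(48)=147273, p(49)=173525, p(50)=204226, p(51)=239943, p(52)=281589, p(53)=329931, p(54)=386155, p(55)=451276, p(56)=526823, p(57)=614154, p(58)=715220, p(59)=831820, p(60)=966467, p(61)=1121505, p(62)=1300156, p(63)=1505499, p(64)=1741630, p(65)=2012558, p(66)=2323520, p(67)=2679689, p(68)=3087735, p(69)=3554345, p(70)=4087968, p(71)=4697205, p(72)=5392783, p(73)=6185689, p(74)=7089500, p(75)=8118264, p(76)=9289091, p(77)=10619863, p(78)=12132164, p(79)=13848650, p(80)=15796476, p(81)=18004327, p(82)=20506255, p(83)=23338469, p(84)=26543660, p(85)=30167357, p(86)=34262962, p(87)=38887673, p(88)=44108109, p(89)=49995925, p(90)=56634173, p(91)=64112359, p(92)=72533807, p(93)=82010177.
Final step: p(94) = p(93) + p(92) - p(89) - p(87) + p(82) + p(79) - p(72) - p(68) + p(59) + p(54) - p(43) - p(37) + p(24) + p(17) - p(2)
= 82010177 + 72533807 - 49995925 - 38887673 + 20506255 + 13848650 - 5392783 - 3087735 + 831820 + 386155 - 63261 - 21637 + 1575 + 297 - 2
= 92669720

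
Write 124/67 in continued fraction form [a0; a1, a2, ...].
[1; 1, 5, 1, 2, 3]

Euclidean algorithm steps:
124 = 1 × 67 + 57
67 = 1 × 57 + 10
57 = 5 × 10 + 7
10 = 1 × 7 + 3
7 = 2 × 3 + 1
3 = 3 × 1 + 0
Continued fraction: [1; 1, 5, 1, 2, 3]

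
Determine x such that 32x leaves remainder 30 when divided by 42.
x ≡ 18 (mod 21)

gcd(32, 42) = 2, which divides 30, so solutions exist.
Divide through by 2: 16x ≡ 15 (mod 21).
Find 16^(-1) mod 21 by the extended Euclidean algorithm:
21 = 1 × 16 + 5  ⟹  5 = (1)·21 + (-1)·16
16 = 3 × 5 + 1  ⟹  1 = (-3)·21 + (4)·16
So (4)·16 ≡ 1 (mod 21), i.e. 16^(-1) ≡ 4 (mod 21).
x ≡ 4 × 15 = 60 ≡ 18 (mod 21).
Check: 32 × 18 = 576 ≡ 30 (mod 42).
x ≡ 18 (mod 21), giving 2 solutions mod 42.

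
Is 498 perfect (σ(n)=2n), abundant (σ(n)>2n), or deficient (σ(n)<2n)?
abundant

Proper divisors of 498: sum = 1 + 2 + 3 + 6 + 83 + 166 + 249 = 510
Since 510 > 498, 498 is abundant.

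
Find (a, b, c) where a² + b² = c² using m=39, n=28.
(737, 2184, 2305)

Euclid's formula: a = m² - n², b = 2mn, c = m² + n²
m = 39, n = 28
a = 39² - 28² = 1521 - 784 = 737
b = 2 × 39 × 28 = 2184
c = 39² + 28² = 1521 + 784 = 2305
Verification: 737² + 2184² = 543169 + 4769856 = 5313025 = 2305² ✓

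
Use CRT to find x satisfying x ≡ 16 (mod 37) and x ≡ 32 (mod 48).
608

Using Chinese Remainder Theorem:
M = 37 × 48 = 1776
M1 = 48, M2 = 37
y1 = 48^(-1) mod 37 = 27
y2 = 37^(-1) mod 48 = 13
x = (16×48×27 + 32×37×13) mod 1776 = 608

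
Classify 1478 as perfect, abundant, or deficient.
deficient

Proper divisors of 1478: sum = 1 + 2 + 739 = 742
Since 742 < 1478, 1478 is deficient.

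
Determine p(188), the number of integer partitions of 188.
1398341745571

p(n) counts ways to write n as a sum of positive integers (order ignored).
Euler's pentagonal recurrence: p(k) = p(k-1) + p(k-2) - p(k-5) - p(k-7) + p(k-12) + p(k-15) - ... (offsets j(3j∓1)/2, signs ++--, p(0)=1, p(<0)=0).
DP table for k = 0..187: p(0)=1, p(1)=1, p(2)=2, p(3)=3, p(4)=5, p(5)=7, p(6)=11, p(7)=15, p(8)=22, p(9)=30, p(10)=42, p(11)=56, p(12)=77, p(13)=101, p(14)=135, p(15)=176, p(16)=231, p(17)=297, p(18)=385, p(19)=490, p(20)=627, p(21)=792, p(22)=1002, p(23)=1255, p(24)=1575, p(25)=1958, p(26)=2436, p(27)=3010, p(28)=3718, p(29)=4565, p(30)=5604, p(31)=6842, p(32)=8349, p(33)=10143, p(34)=12310, p(35)=14883, p(36)=17977, p(37)=21637, p(38)=26015, p(39)=31185, p(40)=37338, p(41)=44583, p(42)=53174, p(43)=63261, p(44)=75175, p(45)=89134, p(46)=105558, p(47)=124754, p(48)=147273, p(49)=173525, p(50)=204226, p(51)=239943, p(52)=281589, p(53)=329931, p(54)=386155, p(55)=451276, p(56)=526823, p(57)=614154, p(58)=715220, p(59)=831820, p(60)=966467, p(61)=1121505, p(62)=1300156, p(63)=1505499, p(64)=1741630, p(65)=2012558, p(66)=2323520, p(67)=2679689, p(68)=3087735, p(69)=3554345, p(70)=4087968, p(71)=4697205, p(72)=5392783, p(73)=6185689, p(74)=7089500, p(75)=8118264, p(76)=9289091, p(77)=10619863, p(78)=12132164, p(79)=13848650, p(80)=15796476, p(81)=18004327, p(82)=20506255, p(83)=23338469, p(84)=26543660, p(85)=30167357, p(86)=34262962, p(87)=38887673, p(88)=44108109, p(89)=49995925, p(90)=56634173, p(91)=64112359, p(92)=72533807, p(93)=82010177, p(94)=92669720, p(95)=104651419, p(96)=118114304, p(97)=133230930, p(98)=150198136, p(99)=169229875, p(100)=190569292, p(101)=214481126, p(102)=241265379, p(103)=271248950, p(104)=304801365, p(105)=342325709, p(106)=384276336, p(107)=431149389, p(108)=483502844, p(109)=541946240, p(110)=607163746, p(111)=679903203, p(112)=761002156, p(113)=851376628, p(114)=952050665, p(115)=1064144451, p(116)=1188908248, p(117)=1327710076, p(118)=1482074143, p(119)=1653668665, p(120)=1844349560, p(121)=2056148051, p(122)=2291320912, p(123)=2552338241, p(124)=2841940500, p(125)=3163127352, p(126)=3519222692, p(127)=3913864295, p(128)=4351078600, p(129)=4835271870, p(130)=5371315400, p(131)=5964539504, p(132)=6620830889, p(133)=7346629512, p(134)=8149040695, p(135)=9035836076, p(136)=10015581680, p(137)=11097645016, p(138)=12292341831, p(139)=13610949895, p(140)=15065878135, p(141)=16670689208, p(142)=18440293320, p(143)=20390982757, p(144)=22540654445, p(145)=24908858009, p(146)=27517052599, p(147)=30388671978, p(148)=33549419497, p(149)=37027355200, p(150)=40853235313, p(151)=45060624582, p(152)=49686288421, p(153)=54770336324, p(154)=60356673280, p(155)=66493182097, p(156)=73232243759, p(157)=80630964769, p(158)=88751778802, p(159)=97662728555, p(160)=107438159466, p(161)=118159068427, p(162)=129913904637, p(163)=142798995930, p(164)=156919475295, p(165)=172389800255, p(166)=189334822579, p(167)=207890420102, p(168)=228204732751, p(169)=250438925115, p(170)=274768617130, p(171)=301384802048, p(172)=330495499613, p(173)=362326859895, p(174)=397125074750, p(175)=435157697830, p(176)=476715857290, p(177)=522115831195, p(178)=571701605655, p(179)=625846753120, p(180)=684957390936, p(181)=749474411781, p(182)=819876908323, p(183)=896684817527, p(184)=980462880430, p(185)=1071823774337, p(186)=1171432692373, p(187)=1280011042268.
Final step: p(188) = p(187) + p(186) - p(183) - p(181) + p(176) + p(173) - p(166) - p(162) + p(153) + p(148) - p(137) - p(131) + p(118) + p(111) - p(96) - p(88) + p(71) + p(62) - p(43) - p(33) + p(12) + p(1)
= 1280011042268 + 1171432692373 - 896684817527 - 749474411781 + 476715857290 + 362326859895 - 189334822579 - 129913904637 + 54770336324 + 33549419497 - 11097645016 - 5964539504 + 1482074143 + 679903203 - 118114304 - 44108109 + 4697205 + 1300156 - 63261 - 10143 + 77 + 1
= 1398341745571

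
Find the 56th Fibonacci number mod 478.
75

Matrix identity: Q^n = [[F_(n+1), F_n], [F_n, F_(n-1)]] with Q = [[1,1],[1,0]].
n = 56 = 111000₂. Square-and-multiply, entries mod 478:
Q^1 = [[1,1],[1,0]]
Q^3 = (Q^1)²·Q = [[3,2],[2,1]]
Q^7 = (Q^3)²·Q = [[21,13],[13,8]]
Q^14 = (Q^7)² = [[132,377],[377,233]]
Q^28 = (Q^14)² = [[379,419],[419,438]]
Q^56 = (Q^28)² = [[376,75],[75,301]]
F_56 mod 478 = Q^56[0][1] = 75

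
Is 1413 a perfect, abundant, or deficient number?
deficient

Proper divisors of 1413: sum = 1 + 3 + 9 + 157 + 471 = 641
Since 641 < 1413, 1413 is deficient.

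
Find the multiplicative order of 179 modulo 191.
190

191 is prime, so ord(179) divides φ(191) = 190.
Divisors of 190: 1, 2, 5, 10, 19, 38, 95, 190.
Repeated squaring: 179^1 ≡ 179, 179^2 ≡ 144, 179^4 ≡ 108, 179^8 ≡ 13, 179^16 ≡ 169, 179^32 ≡ 102, 179^64 ≡ 90, 179^128 ≡ 78 (mod 191).
Test 179^d mod 191 for each divisor d in increasing order:
179^1 ≡ 179
179^2 ≡ 144
179^5 = 179^4·179^1 ≡ 41
179^10 = 179^8·179^2 ≡ 153
179^19 = 179^16·179^2·179^1 ≡ 7
179^38 = 179^32·179^4·179^2 ≡ 49
179^95 = 179^64·179^16·179^8·179^4·179^2·179^1 ≡ 190
179^190 = 179^128·179^32·179^16·179^8·179^4·179^2 ≡ 1  ← first divisor giving 1
The order is 190.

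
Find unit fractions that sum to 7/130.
1/19 + 1/824 + 1/1017640

Greedy algorithm:
7/130: ceiling(130/7) = 19, use 1/19
3/2470: ceiling(2470/3) = 824, use 1/824
1/1017640: ceiling(1017640/1) = 1017640, use 1/1017640
Result: 7/130 = 1/19 + 1/824 + 1/1017640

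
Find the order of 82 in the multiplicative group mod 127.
63

127 is prime, so ord(82) divides φ(127) = 126.
Divisors of 126: 1, 2, 3, 6, 7, 9, 14, 18, 21, 42, 63, 126.
Repeated squaring: 82^1 ≡ 82, 82^2 ≡ 120, 82^4 ≡ 49, 82^8 ≡ 115, 82^16 ≡ 17, 82^32 ≡ 35, 82^64 ≡ 82 (mod 127).
Test 82^d mod 127 for each divisor d in increasing order:
82^1 ≡ 82
82^2 ≡ 120
82^3 = 82^2·82^1 ≡ 61
82^6 = 82^4·82^2 ≡ 38
82^7 = 82^4·82^2·82^1 ≡ 68
82^9 = 82^8·82^1 ≡ 32
82^14 = 82^8·82^4·82^2 ≡ 52
82^18 = 82^16·82^2 ≡ 8
82^21 = 82^16·82^4·82^1 ≡ 107
82^42 = 82^32·82^8·82^2 ≡ 19
82^63 = 82^32·82^16·82^8·82^4·82^2·82^1 ≡ 1  ← first divisor giving 1
The order is 63.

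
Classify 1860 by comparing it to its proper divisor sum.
abundant

Proper divisors of 1860: sum = 1 + 2 + 3 + 4 + 5 + 6 + 10 + 12 + ... + 372 + 465 + 620 + 930 (23 divisors) = 3516
Since 3516 > 1860, 1860 is abundant.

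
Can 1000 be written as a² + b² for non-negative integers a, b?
10² + 30² (a=10, b=30)

Factorization: 1000 = 2^3 × 5^3
By Fermat: n is sum of two squares iff every prime p ≡ 3 (mod 4) appears to even power.
All primes ≡ 3 (mod 4) appear to even power.
Search a = 0, 1, 2, … for 1000 - a² a perfect square: first hit at a = 10: 1000 - 100 = 900 = 30².
1000 = 10² + 30² = 100 + 900 ✓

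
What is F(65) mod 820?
405

Matrix identity: Q^n = [[F_(n+1), F_n], [F_n, F_(n-1)]] with Q = [[1,1],[1,0]].
n = 65 = 1000001₂. Square-and-multiply, entries mod 820:
Q^1 = [[1,1],[1,0]]
Q^2 = (Q^1)² = [[2,1],[1,1]]
Q^4 = (Q^2)² = [[5,3],[3,2]]
Q^8 = (Q^4)² = [[34,21],[21,13]]
Q^16 = (Q^8)² = [[777,167],[167,610]]
Q^32 = (Q^16)² = [[218,389],[389,649]]
Q^65 = (Q^32)²·Q = [[648,405],[405,243]]
F_65 mod 820 = Q^65[0][1] = 405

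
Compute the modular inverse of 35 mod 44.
39

gcd(35, 44) = 1, so the inverse exists.
Extended Euclidean algorithm on (44, 35):
44 = 1 × 35 + 9  ⟹  9 = (1)·44 + (-1)·35
35 = 3 × 9 + 8  ⟹  8 = (-3)·44 + (4)·35
9 = 1 × 8 + 1  ⟹  1 = (4)·44 + (-5)·35
So (-5)·35 ≡ 1 (mod 44), i.e. 35^(-1) ≡ -5 ≡ 39 (mod 44).
Check: 35 × 39 = 1365 ≡ 1 (mod 44)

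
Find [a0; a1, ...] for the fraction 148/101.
[1; 2, 6, 1, 2, 2]

Euclidean algorithm steps:
148 = 1 × 101 + 47
101 = 2 × 47 + 7
47 = 6 × 7 + 5
7 = 1 × 5 + 2
5 = 2 × 2 + 1
2 = 2 × 1 + 0
Continued fraction: [1; 2, 6, 1, 2, 2]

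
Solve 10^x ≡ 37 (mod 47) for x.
24

Baby-step giant-step with step n = ⌈√47⌉ = 7.
Baby steps 10^j mod 47 (j:value) for j=0..6: 0:1, 1:10, 2:6, 3:13, 4:36, 5:31, 6:28.
Giant-step multiplier: 10^(-7) ≡ 10^(46-7) = 10^39 ≡ 23 (mod 47).
Giant steps γ_i = 37·23^i mod 47: γ_0=37, γ_1=5, γ_2=21, γ_3=13 (in table at j=3).
x = i·n + j = 3·7 + 3 = 24.
Check: 10^24 ≡ 37 (mod 47).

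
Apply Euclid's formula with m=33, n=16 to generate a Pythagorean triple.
(833, 1056, 1345)

Euclid's formula: a = m² - n², b = 2mn, c = m² + n²
m = 33, n = 16
a = 33² - 16² = 1089 - 256 = 833
b = 2 × 33 × 16 = 1056
c = 33² + 16² = 1089 + 256 = 1345
Verification: 833² + 1056² = 693889 + 1115136 = 1809025 = 1345² ✓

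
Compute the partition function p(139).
13610949895

p(n) counts ways to write n as a sum of positive integers (order ignored).
Euler's pentagonal recurrence: p(k) = p(k-1) + p(k-2) - p(k-5) - p(k-7) + p(k-12) + p(k-15) - ... (offsets j(3j∓1)/2, signs ++--, p(0)=1, p(<0)=0).
DP table for k = 0..138: p(0)=1, p(1)=1, p(2)=2, p(3)=3, p(4)=5, p(5)=7, p(6)=11, p(7)=15, p(8)=22, p(9)=30, p(10)=42, p(11)=56, p(12)=77, p(13)=101, p(14)=135, p(15)=176, p(16)=231, p(17)=297, p(18)=385, p(19)=490, p(20)=627, p(21)=792, p(22)=1002, p(23)=1255, p(24)=1575, p(25)=1958, p(26)=2436, p(27)=3010, p(28)=3718, p(29)=4565, p(30)=5604, p(31)=6842, p(32)=8349, p(33)=10143, p(34)=12310, p(35)=14883, p(36)=17977, p(37)=21637, p(38)=26015, p(39)=31185, p(40)=37338, p(41)=44583, p(42)=53174, p(43)=63261, p(44)=75175, p(45)=89134, p(46)=105558, p(47)=124754, p(48)=147273, p(49)=173525, p(50)=204226, p(51)=239943, p(52)=281589, p(53)=329931, p(54)=386155, p(55)=451276, p(56)=526823, p(57)=614154, p(58)=715220, p(59)=831820, p(60)=966467, p(61)=1121505, p(62)=1300156, p(63)=1505499, p(64)=1741630, p(65)=2012558, p(66)=2323520, p(67)=2679689, p(68)=3087735, p(69)=3554345, p(70)=4087968, p(71)=4697205, p(72)=5392783, p(73)=6185689, p(74)=7089500, p(75)=8118264, p(76)=9289091, p(77)=10619863, p(78)=12132164, p(79)=13848650, p(80)=15796476, p(81)=18004327, p(82)=20506255, p(83)=23338469, p(84)=26543660, p(85)=30167357, p(86)=34262962, p(87)=38887673, p(88)=44108109, p(89)=49995925, p(90)=56634173, p(91)=64112359, p(92)=72533807, p(93)=82010177, p(94)=92669720, p(95)=104651419, p(96)=118114304, p(97)=133230930, p(98)=150198136, p(99)=169229875, p(100)=190569292, p(101)=214481126, p(102)=241265379, p(103)=271248950, p(104)=304801365, p(105)=342325709, p(106)=384276336, p(107)=431149389, p(108)=483502844, p(109)=541946240, p(110)=607163746, p(111)=679903203, p(112)=761002156, p(113)=851376628, p(114)=952050665, p(115)=1064144451, p(116)=1188908248, p(117)=1327710076, p(118)=1482074143, p(119)=1653668665, p(120)=1844349560, p(121)=2056148051, p(122)=2291320912, p(123)=2552338241, p(124)=2841940500, p(125)=3163127352, p(126)=3519222692, p(127)=3913864295, p(128)=4351078600, p(129)=4835271870, p(130)=5371315400, p(131)=5964539504, p(132)=6620830889, p(133)=7346629512, p(134)=8149040695, p(135)=9035836076, p(136)=10015581680, p(137)=11097645016, p(138)=12292341831.
Final step: p(139) = p(138) + p(137) - p(134) - p(132) + p(127) + p(124) - p(117) - p(113) + p(104) + p(99) - p(88) - p(82) + p(69) + p(62) - p(47) - p(39) + p(22) + p(13)
= 12292341831 + 11097645016 - 8149040695 - 6620830889 + 3913864295 + 2841940500 - 1327710076 - 851376628 + 304801365 + 169229875 - 44108109 - 20506255 + 3554345 + 1300156 - 124754 - 31185 + 1002 + 101
= 13610949895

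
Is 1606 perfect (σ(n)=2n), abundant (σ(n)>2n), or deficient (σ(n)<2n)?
deficient

Proper divisors of 1606: sum = 1 + 2 + 11 + 22 + 73 + 146 + 803 = 1058
Since 1058 < 1606, 1606 is deficient.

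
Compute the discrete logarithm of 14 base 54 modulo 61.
50

Baby-step giant-step with step n = ⌈√61⌉ = 8.
Baby steps 54^j mod 61 (j:value) for j=0..7: 0:1, 1:54, 2:49, 3:23, 4:22, 5:29, 6:41, 7:18.
Giant-step multiplier: 54^(-8) ≡ 54^(60-8) = 54^52 ≡ 15 (mod 61).
Giant steps γ_i = 14·15^i mod 61: γ_0=14, γ_1=27, γ_2=39, γ_3=36, γ_4=52, γ_5=48, γ_6=49 (in table at j=2).
x = i·n + j = 6·8 + 2 = 50.
Check: 54^50 ≡ 14 (mod 61).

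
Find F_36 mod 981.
513

Matrix identity: Q^n = [[F_(n+1), F_n], [F_n, F_(n-1)]] with Q = [[1,1],[1,0]].
n = 36 = 100100₂. Square-and-multiply, entries mod 981:
Q^1 = [[1,1],[1,0]]
Q^2 = (Q^1)² = [[2,1],[1,1]]
Q^4 = (Q^2)² = [[5,3],[3,2]]
Q^9 = (Q^4)²·Q = [[55,34],[34,21]]
Q^18 = (Q^9)² = [[257,622],[622,616]]
Q^36 = (Q^18)² = [[692,513],[513,179]]
F_36 mod 981 = Q^36[0][1] = 513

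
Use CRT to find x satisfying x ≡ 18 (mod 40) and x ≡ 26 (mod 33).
818

Using Chinese Remainder Theorem:
M = 40 × 33 = 1320
M1 = 33, M2 = 40
y1 = 33^(-1) mod 40 = 17
y2 = 40^(-1) mod 33 = 19
x = (18×33×17 + 26×40×19) mod 1320 = 818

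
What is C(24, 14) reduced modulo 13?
11

Using Lucas' theorem:
Write n=24 and k=14 in base 13:
n in base 13: [1, 11]
k in base 13: [1, 1]
C(24,14) mod 13 = ∏ C(n_i, k_i) mod 13
Digit binomials (mod 13): C(1,1) = 1; C(11,1) = 11
Product: 1 × 11 = 11 ≡ 11 (mod 13)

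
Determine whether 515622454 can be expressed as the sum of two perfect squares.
Not possible

Factorization: 515622454 = 2 × 37 × 191^3
By Fermat: n is sum of two squares iff every prime p ≡ 3 (mod 4) appears to even power.
Prime(s) ≡ 3 (mod 4) with odd exponent: [(191, 3)]
Therefore 515622454 cannot be expressed as a² + b².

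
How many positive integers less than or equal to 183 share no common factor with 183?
120

183 = 3 × 61
φ(n) = n × ∏(1 - 1/p) for each prime p dividing n
φ(183) = 183 × (1 - 1/3) × (1 - 1/61) = 120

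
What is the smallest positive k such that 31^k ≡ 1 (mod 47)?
46

47 is prime, so ord(31) divides φ(47) = 46.
Divisors of 46: 1, 2, 23, 46.
Repeated squaring: 31^1 ≡ 31, 31^2 ≡ 21, 31^4 ≡ 18, 31^8 ≡ 42, 31^16 ≡ 25, 31^32 ≡ 14 (mod 47).
Test 31^d mod 47 for each divisor d in increasing order:
31^1 ≡ 31
31^2 ≡ 21
31^23 = 31^16·31^4·31^2·31^1 ≡ 46
31^46 = 31^32·31^8·31^4·31^2 ≡ 1  ← first divisor giving 1
The order is 46.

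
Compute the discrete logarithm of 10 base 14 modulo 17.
11

Baby-step giant-step with step n = ⌈√17⌉ = 5.
Baby steps 14^j mod 17 (j:value) for j=0..4: 0:1, 1:14, 2:9, 3:7, 4:13.
Giant-step multiplier: 14^(-5) ≡ 14^(16-5) = 14^11 ≡ 10 (mod 17).
Giant steps γ_i = 10·10^i mod 17: γ_0=10, γ_1=15, γ_2=14 (in table at j=1).
x = i·n + j = 2·5 + 1 = 11.
Check: 14^11 ≡ 10 (mod 17).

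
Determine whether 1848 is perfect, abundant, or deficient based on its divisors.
abundant

Proper divisors of 1848: sum = 1 + 2 + 3 + 4 + 6 + 7 + 8 + 11 + ... + 308 + 462 + 616 + 924 (31 divisors) = 3912
Since 3912 > 1848, 1848 is abundant.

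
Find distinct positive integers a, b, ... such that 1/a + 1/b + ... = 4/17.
1/5 + 1/29 + 1/1233 + 1/3039345

Greedy algorithm:
4/17: ceiling(17/4) = 5, use 1/5
3/85: ceiling(85/3) = 29, use 1/29
2/2465: ceiling(2465/2) = 1233, use 1/1233
1/3039345: ceiling(3039345/1) = 3039345, use 1/3039345
Result: 4/17 = 1/5 + 1/29 + 1/1233 + 1/3039345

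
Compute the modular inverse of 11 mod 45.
41

gcd(11, 45) = 1, so the inverse exists.
Extended Euclidean algorithm on (45, 11):
45 = 4 × 11 + 1  ⟹  1 = (1)·45 + (-4)·11
So (-4)·11 ≡ 1 (mod 45), i.e. 11^(-1) ≡ -4 ≡ 41 (mod 45).
Check: 11 × 41 = 451 ≡ 1 (mod 45)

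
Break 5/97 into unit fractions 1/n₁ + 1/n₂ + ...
1/20 + 1/647 + 1/1255180

Greedy algorithm:
5/97: ceiling(97/5) = 20, use 1/20
3/1940: ceiling(1940/3) = 647, use 1/647
1/1255180: ceiling(1255180/1) = 1255180, use 1/1255180
Result: 5/97 = 1/20 + 1/647 + 1/1255180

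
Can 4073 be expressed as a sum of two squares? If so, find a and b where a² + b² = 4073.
37² + 52² (a=37, b=52)

Factorization: 4073 = 4073
By Fermat: n is sum of two squares iff every prime p ≡ 3 (mod 4) appears to even power.
All primes ≡ 3 (mod 4) appear to even power.
Search a = 0, 1, 2, … for 4073 - a² a perfect square: first hit at a = 37: 4073 - 1369 = 2704 = 52².
4073 = 37² + 52² = 1369 + 2704 ✓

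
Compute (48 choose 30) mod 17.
11

Using Lucas' theorem:
Write n=48 and k=30 in base 17:
n in base 17: [2, 14]
k in base 17: [1, 13]
C(48,30) mod 17 = ∏ C(n_i, k_i) mod 17
Digit binomials (mod 17): C(2,1) = 2; C(14,13) = 14
Product: 2 × 14 = 28 ≡ 11 (mod 17)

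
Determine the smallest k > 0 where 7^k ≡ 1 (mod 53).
26

53 is prime, so ord(7) divides φ(53) = 52.
Divisors of 52: 1, 2, 4, 13, 26, 52.
Repeated squaring: 7^1 ≡ 7, 7^2 ≡ 49, 7^4 ≡ 16, 7^8 ≡ 44, 7^16 ≡ 28, 7^32 ≡ 42 (mod 53).
Test 7^d mod 53 for each divisor d in increasing order:
7^1 ≡ 7
7^2 ≡ 49
7^4 ≡ 16
7^13 = 7^8·7^4·7^1 ≡ 52
7^26 = 7^16·7^8·7^2 ≡ 1  ← first divisor giving 1
The order is 26.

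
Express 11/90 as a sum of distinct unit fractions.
1/9 + 1/90

Greedy algorithm:
11/90: ceiling(90/11) = 9, use 1/9
1/90: ceiling(90/1) = 90, use 1/90
Result: 11/90 = 1/9 + 1/90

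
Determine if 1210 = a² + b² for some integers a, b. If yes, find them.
11² + 33² (a=11, b=33)

Factorization: 1210 = 2 × 5 × 11^2
By Fermat: n is sum of two squares iff every prime p ≡ 3 (mod 4) appears to even power.
All primes ≡ 3 (mod 4) appear to even power.
Search a = 0, 1, 2, … for 1210 - a² a perfect square: first hit at a = 11: 1210 - 121 = 1089 = 33².
1210 = 11² + 33² = 121 + 1089 ✓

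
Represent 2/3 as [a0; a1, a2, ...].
[0; 1, 2]

Euclidean algorithm steps:
2 = 0 × 3 + 2
3 = 1 × 2 + 1
2 = 2 × 1 + 0
Continued fraction: [0; 1, 2]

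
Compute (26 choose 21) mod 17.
7

Using Lucas' theorem:
Write n=26 and k=21 in base 17:
n in base 17: [1, 9]
k in base 17: [1, 4]
C(26,21) mod 17 = ∏ C(n_i, k_i) mod 17
Digit binomials (mod 17): C(1,1) = 1; C(9,4) = 126 ≡ 7
Product: 1 × 7 = 7 ≡ 7 (mod 17)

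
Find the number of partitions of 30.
5604

p(n) counts ways to write n as a sum of positive integers (order ignored).
Euler's pentagonal recurrence: p(k) = p(k-1) + p(k-2) - p(k-5) - p(k-7) + p(k-12) + p(k-15) - ... (offsets j(3j∓1)/2, signs ++--, p(0)=1, p(<0)=0).
DP table for k = 0..29: p(0)=1, p(1)=1, p(2)=2, p(3)=3, p(4)=5, p(5)=7, p(6)=11, p(7)=15, p(8)=22, p(9)=30, p(10)=42, p(11)=56, p(12)=77, p(13)=101, p(14)=135, p(15)=176, p(16)=231, p(17)=297, p(18)=385, p(19)=490, p(20)=627, p(21)=792, p(22)=1002, p(23)=1255, p(24)=1575, p(25)=1958, p(26)=2436, p(27)=3010, p(28)=3718, p(29)=4565.
Final step: p(30) = p(29) + p(28) - p(25) - p(23) + p(18) + p(15) - p(8) - p(4)
= 4565 + 3718 - 1958 - 1255 + 385 + 176 - 22 - 5
= 5604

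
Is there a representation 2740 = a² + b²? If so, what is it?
6² + 52² (a=6, b=52)

Factorization: 2740 = 2^2 × 5 × 137
By Fermat: n is sum of two squares iff every prime p ≡ 3 (mod 4) appears to even power.
All primes ≡ 3 (mod 4) appear to even power.
Search a = 0, 1, 2, … for 2740 - a² a perfect square: first hit at a = 6: 2740 - 36 = 2704 = 52².
2740 = 6² + 52² = 36 + 2704 ✓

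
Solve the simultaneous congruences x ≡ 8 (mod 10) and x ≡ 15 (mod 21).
78

Using Chinese Remainder Theorem:
M = 10 × 21 = 210
M1 = 21, M2 = 10
y1 = 21^(-1) mod 10 = 1
y2 = 10^(-1) mod 21 = 19
x = (8×21×1 + 15×10×19) mod 210 = 78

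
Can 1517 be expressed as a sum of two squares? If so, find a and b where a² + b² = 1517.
19² + 34² (a=19, b=34)

Factorization: 1517 = 37 × 41
By Fermat: n is sum of two squares iff every prime p ≡ 3 (mod 4) appears to even power.
All primes ≡ 3 (mod 4) appear to even power.
Search a = 0, 1, 2, … for 1517 - a² a perfect square: first hit at a = 19: 1517 - 361 = 1156 = 34².
1517 = 19² + 34² = 361 + 1156 ✓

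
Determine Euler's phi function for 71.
70

71 = 71
φ(n) = n × ∏(1 - 1/p) for each prime p dividing n
φ(71) = 71 × (1 - 1/71) = 70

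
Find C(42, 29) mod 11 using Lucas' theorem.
9

Using Lucas' theorem:
Write n=42 and k=29 in base 11:
n in base 11: [3, 9]
k in base 11: [2, 7]
C(42,29) mod 11 = ∏ C(n_i, k_i) mod 11
Digit binomials (mod 11): C(3,2) = 3; C(9,7) = 36 ≡ 3
Product: 3 × 3 = 9 ≡ 9 (mod 11)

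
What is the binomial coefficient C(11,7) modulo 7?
1

Using Lucas' theorem:
Write n=11 and k=7 in base 7:
n in base 7: [1, 4]
k in base 7: [1, 0]
C(11,7) mod 7 = ∏ C(n_i, k_i) mod 7
Digit binomials (mod 7): C(1,1) = 1; C(4,0) = 1
Product: 1 × 1 = 1 ≡ 1 (mod 7)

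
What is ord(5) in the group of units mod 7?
6

7 is prime, so ord(5) divides φ(7) = 6.
Divisors of 6: 1, 2, 3, 6.
Repeated squaring: 5^1 ≡ 5, 5^2 ≡ 4, 5^4 ≡ 2 (mod 7).
Test 5^d mod 7 for each divisor d in increasing order:
5^1 ≡ 5
5^2 ≡ 4
5^3 = 5^2·5^1 ≡ 6
5^6 = 5^4·5^2 ≡ 1  ← first divisor giving 1
The order is 6.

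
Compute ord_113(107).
112

113 is prime, so ord(107) divides φ(113) = 112.
Divisors of 112: 1, 2, 4, 7, 8, 14, 16, 28, 56, 112.
Repeated squaring: 107^1 ≡ 107, 107^2 ≡ 36, 107^4 ≡ 53, 107^8 ≡ 97, 107^16 ≡ 30, 107^32 ≡ 109, 107^64 ≡ 16 (mod 113).
Test 107^d mod 113 for each divisor d in increasing order:
107^1 ≡ 107
107^2 ≡ 36
107^4 ≡ 53
107^7 = 107^4·107^2·107^1 ≡ 78
107^8 ≡ 97
107^14 = 107^8·107^4·107^2 ≡ 95
107^16 ≡ 30
107^28 = 107^16·107^8·107^4 ≡ 98
107^56 = 107^32·107^16·107^8 ≡ 112
107^112 = 107^64·107^32·107^16 ≡ 1  ← first divisor giving 1
The order is 112.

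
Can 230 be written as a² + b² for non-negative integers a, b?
Not possible

Factorization: 230 = 2 × 5 × 23
By Fermat: n is sum of two squares iff every prime p ≡ 3 (mod 4) appears to even power.
Prime(s) ≡ 3 (mod 4) with odd exponent: [(23, 1)]
Therefore 230 cannot be expressed as a² + b².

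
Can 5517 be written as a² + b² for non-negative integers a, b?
51² + 54² (a=51, b=54)

Factorization: 5517 = 3^2 × 613
By Fermat: n is sum of two squares iff every prime p ≡ 3 (mod 4) appears to even power.
All primes ≡ 3 (mod 4) appear to even power.
Search a = 0, 1, 2, … for 5517 - a² a perfect square: first hit at a = 51: 5517 - 2601 = 2916 = 54².
5517 = 51² + 54² = 2601 + 2916 ✓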